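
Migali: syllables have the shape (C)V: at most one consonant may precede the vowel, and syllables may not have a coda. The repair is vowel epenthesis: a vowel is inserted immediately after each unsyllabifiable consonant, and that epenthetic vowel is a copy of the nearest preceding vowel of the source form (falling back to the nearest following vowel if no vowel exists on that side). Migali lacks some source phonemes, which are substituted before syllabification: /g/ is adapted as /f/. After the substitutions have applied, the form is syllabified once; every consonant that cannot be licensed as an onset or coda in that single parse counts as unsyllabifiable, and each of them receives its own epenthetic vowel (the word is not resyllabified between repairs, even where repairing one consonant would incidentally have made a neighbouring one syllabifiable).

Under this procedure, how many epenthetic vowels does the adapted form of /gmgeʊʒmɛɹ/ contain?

After substitution the input is /fmfeʊʒmɛɹ/.
The unsyllabifiable consonants are /f/, /m/, /ʒ/, /ɹ/; each receives one epenthetic vowel.

4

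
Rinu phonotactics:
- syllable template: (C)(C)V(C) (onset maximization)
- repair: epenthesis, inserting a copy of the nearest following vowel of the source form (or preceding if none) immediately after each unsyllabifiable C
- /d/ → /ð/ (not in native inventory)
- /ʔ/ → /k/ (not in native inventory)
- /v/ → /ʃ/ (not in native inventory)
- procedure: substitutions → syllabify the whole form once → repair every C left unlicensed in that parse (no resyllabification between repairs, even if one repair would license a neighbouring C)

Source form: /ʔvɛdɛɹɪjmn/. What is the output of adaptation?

Substitution: /ʔ/ → /k/, /v/ → /ʃ/, /d/ → /ð/, giving /kʃɛðɛɹɪjmn/.
The consonants /m/, /n/ cannot be parsed into a legal (C)(C)V(C) syllable (at most one coda consonant is licensed; onsets may contain at most 2 consonants).
Each unlicensed consonant becomes the onset of a new syllable: /m/ → /mɪ/, /n/ → /nɪ/.

kʃɛðɛɹɪjmɪnɪ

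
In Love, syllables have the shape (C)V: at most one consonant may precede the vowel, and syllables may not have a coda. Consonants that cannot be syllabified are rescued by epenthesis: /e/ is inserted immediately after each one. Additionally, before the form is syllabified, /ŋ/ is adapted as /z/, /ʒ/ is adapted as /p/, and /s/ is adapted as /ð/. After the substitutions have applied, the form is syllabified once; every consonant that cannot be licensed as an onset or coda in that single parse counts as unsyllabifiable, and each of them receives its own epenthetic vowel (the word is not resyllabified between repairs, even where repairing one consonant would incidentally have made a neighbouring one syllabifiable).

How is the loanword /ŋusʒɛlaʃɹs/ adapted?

Substitution: /ŋ/ → /z/, /s/ → /ð/, /ʒ/ → /p/, giving /zuðpɛlaʃɹð/.
Syllabifying with onset maximization leaves /ð/, /ʃ/, /ɹ/, /ð/ stranded (no codas are permitted; onsets are limited to one consonant).
Each unlicensed consonant becomes the onset of a new syllable: /ð/ → /ðe/, /ʃ/ → /ʃe/, /ɹ/ → /ɹe/, /ð/ → /ðe/.

zuðepɛlaʃeɹeðe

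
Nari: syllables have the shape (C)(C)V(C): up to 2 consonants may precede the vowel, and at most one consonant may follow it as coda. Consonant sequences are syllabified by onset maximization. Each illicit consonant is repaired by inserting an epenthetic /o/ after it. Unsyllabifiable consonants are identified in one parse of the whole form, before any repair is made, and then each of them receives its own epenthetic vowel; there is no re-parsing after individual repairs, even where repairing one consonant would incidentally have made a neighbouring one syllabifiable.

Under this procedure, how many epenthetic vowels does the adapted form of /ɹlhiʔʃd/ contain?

The unsyllabifiable consonants are /ɹ/, /ʃ/, /d/; each receives one epenthetic vowel.

3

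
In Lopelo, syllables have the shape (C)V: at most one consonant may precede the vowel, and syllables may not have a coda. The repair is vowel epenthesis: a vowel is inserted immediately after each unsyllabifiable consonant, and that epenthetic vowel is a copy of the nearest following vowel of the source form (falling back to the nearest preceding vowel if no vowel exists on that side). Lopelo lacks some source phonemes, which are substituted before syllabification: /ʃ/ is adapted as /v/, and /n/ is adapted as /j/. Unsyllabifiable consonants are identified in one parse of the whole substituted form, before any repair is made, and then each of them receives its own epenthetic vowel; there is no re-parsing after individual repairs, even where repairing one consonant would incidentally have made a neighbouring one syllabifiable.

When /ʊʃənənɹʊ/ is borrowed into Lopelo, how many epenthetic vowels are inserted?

After substitution the input is /ʊvəjəjɹʊ/.
The unsyllabifiable consonants are /j/; each receives one epenthetic vowel.

1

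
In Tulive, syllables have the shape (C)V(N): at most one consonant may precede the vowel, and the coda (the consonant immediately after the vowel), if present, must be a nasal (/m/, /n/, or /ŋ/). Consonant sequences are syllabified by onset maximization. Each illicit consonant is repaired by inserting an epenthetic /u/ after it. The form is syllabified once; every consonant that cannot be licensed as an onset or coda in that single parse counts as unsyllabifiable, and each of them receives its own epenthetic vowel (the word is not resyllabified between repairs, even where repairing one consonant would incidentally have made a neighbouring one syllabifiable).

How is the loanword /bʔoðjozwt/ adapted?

buʔoðujozuwutu

The consonants /b/, /ð/, /z/, /w/, /t/ cannot be parsed into a legal (C)V(N) syllable (only a nasal (/m/, /n/, or /ŋ/) is licensed in coda position; onsets are limited to one consonant).
Epenthesis after each stranded consonant: /b/ → /bu/, /ð/ → /ðu/, /z/ → /zu/, /w/ → /wu/, /t/ → /tu/.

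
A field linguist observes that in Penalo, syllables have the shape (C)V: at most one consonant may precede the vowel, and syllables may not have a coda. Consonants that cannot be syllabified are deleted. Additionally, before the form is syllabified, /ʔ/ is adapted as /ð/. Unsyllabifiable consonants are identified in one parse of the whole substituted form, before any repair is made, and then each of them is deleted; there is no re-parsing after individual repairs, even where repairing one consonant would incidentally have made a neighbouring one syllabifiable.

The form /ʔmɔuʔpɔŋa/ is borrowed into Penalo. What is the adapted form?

Substitution: /ʔ/ → /ð/, giving /ðmɔuðpɔŋa/.
Syllabifying with onset maximization leaves /ð/, /ð/ stranded (no codas are permitted; onsets are limited to one consonant).
Each unlicensed consonant is deleted: /ð/, /ð/.

mɔupɔŋa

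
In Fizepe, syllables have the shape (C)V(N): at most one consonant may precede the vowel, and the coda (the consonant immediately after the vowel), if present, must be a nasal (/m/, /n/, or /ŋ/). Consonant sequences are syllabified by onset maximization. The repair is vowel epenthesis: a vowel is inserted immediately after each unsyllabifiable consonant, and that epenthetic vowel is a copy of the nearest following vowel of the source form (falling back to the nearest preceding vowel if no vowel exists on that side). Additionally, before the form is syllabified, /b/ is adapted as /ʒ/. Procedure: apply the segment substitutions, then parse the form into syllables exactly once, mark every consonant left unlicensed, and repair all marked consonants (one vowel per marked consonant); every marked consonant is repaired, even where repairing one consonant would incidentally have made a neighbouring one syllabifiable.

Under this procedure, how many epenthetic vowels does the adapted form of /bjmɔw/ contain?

After substitution the input is /ʒjmɔw/.
The unsyllabifiable consonants are /ʒ/, /j/, /w/; each receives one epenthetic vowel.

3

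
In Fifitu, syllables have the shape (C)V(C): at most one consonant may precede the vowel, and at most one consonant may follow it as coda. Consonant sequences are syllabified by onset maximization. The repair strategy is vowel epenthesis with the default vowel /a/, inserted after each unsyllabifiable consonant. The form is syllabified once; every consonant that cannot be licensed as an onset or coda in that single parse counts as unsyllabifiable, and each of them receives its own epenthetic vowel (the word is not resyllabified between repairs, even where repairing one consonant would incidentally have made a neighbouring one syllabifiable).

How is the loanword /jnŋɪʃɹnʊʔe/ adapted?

Under (C)V(C), the unsyllabifiable consonants are /j/, /n/, /ɹ/ (at most one coda consonant is licensed; onsets are limited to one consonant).
Epenthesis after each stranded consonant: /j/ → /ja/, /n/ → /na/, /ɹ/ → /ɹa/.

janaŋɪʃɹanʊʔe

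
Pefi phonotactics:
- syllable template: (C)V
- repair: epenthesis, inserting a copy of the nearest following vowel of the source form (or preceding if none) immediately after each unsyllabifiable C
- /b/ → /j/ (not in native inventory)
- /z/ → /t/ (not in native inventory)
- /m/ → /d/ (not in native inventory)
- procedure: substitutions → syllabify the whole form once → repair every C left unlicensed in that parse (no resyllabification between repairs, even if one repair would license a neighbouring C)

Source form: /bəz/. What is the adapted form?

Substitution: /b/ → /j/, /z/ → /t/, giving /jət/.
Under (C)V, the unsyllabifiable consonants are /t/ (no codas are permitted; onsets are limited to one consonant).
Inserting the epenthetic vowel yields /t/ → /tə/.

jətə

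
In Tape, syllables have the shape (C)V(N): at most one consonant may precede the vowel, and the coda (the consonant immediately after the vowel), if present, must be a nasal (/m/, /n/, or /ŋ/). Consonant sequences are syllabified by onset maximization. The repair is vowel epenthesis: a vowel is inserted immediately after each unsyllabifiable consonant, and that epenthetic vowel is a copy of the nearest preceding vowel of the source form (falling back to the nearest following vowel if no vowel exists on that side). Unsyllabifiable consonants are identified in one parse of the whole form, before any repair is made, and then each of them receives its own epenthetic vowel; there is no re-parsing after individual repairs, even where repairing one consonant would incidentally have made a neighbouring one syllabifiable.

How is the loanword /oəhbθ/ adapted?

oəhəbəθə

Syllabifying with onset maximization leaves /h/, /b/, /θ/ stranded (only a nasal (/m/, /n/, or /ŋ/) is licensed in coda position; onsets are limited to one consonant).
Each unlicensed consonant becomes the onset of a new syllable: /h/ → /hə/, /b/ → /bə/, /θ/ → /θə/.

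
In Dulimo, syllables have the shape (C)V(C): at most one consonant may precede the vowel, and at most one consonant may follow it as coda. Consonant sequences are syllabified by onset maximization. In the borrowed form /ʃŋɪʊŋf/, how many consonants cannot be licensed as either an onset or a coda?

2

The consonants /ʃ/, /f/ cannot be parsed into a legal (C)V(C) syllable (at most one coda consonant is licensed; onsets are limited to one consonant).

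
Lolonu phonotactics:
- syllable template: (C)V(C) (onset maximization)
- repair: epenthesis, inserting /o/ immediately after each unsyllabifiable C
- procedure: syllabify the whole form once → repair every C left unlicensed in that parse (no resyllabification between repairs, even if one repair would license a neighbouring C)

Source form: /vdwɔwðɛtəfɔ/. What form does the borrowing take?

Under (C)V(C), the unsyllabifiable consonants are /v/, /d/ (at most one coda consonant is licensed; onsets are limited to one consonant).
Inserting the epenthetic vowel yields /v/ → /vo/, /d/ → /do/.

vodowɔwðɛtəfɔ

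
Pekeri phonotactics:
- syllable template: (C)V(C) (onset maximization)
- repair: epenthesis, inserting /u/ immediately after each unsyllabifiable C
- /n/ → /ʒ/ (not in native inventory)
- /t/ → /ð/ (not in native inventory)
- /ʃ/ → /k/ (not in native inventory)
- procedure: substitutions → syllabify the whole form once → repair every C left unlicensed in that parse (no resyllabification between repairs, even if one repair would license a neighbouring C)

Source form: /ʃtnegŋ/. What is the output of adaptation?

Substitution: /ʃ/ → /k/, /t/ → /ð/, /n/ → /ʒ/, giving /kðʒegŋ/.
Syllabifying with onset maximization leaves /k/, /ð/, /ŋ/ stranded (at most one coda consonant is licensed; onsets are limited to one consonant).
Each unlicensed consonant becomes the onset of a new syllable: /k/ → /ku/, /ð/ → /ðu/, /ŋ/ → /ŋu/.

kuðuʒegŋu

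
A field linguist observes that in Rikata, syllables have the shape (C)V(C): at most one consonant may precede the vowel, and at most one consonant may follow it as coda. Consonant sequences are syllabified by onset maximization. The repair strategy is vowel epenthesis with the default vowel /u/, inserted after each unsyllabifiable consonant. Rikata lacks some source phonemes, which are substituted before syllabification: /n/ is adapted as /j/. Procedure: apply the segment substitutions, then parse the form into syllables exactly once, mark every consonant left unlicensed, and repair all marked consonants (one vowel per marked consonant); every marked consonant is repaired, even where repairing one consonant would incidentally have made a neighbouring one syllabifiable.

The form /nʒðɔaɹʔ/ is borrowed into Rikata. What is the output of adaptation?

juʒuðɔaɹʔu

Substitution: /n/ → /j/, giving /jʒðɔaɹʔ/.
Under (C)V(C), the unsyllabifiable consonants are /j/, /ʒ/, /ʔ/ (at most one coda consonant is licensed; onsets are limited to one consonant).
Epenthesis after each stranded consonant: /j/ → /ju/, /ʒ/ → /ʒu/, /ʔ/ → /ʔu/.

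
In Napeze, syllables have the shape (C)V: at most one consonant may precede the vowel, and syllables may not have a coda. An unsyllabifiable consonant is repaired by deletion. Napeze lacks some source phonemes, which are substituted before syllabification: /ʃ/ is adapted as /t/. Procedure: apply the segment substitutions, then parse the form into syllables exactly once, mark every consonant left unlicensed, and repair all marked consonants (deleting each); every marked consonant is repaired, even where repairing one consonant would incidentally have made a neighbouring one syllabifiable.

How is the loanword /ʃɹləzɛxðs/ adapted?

Substitution: /ʃ/ → /t/, giving /tɹləzɛxðs/.
Syllabifying with onset maximization leaves /t/, /ɹ/, /x/, /ð/, /s/ stranded (no codas are permitted; onsets are limited to one consonant).
Deleting the stranded consonants removes /t/, /ɹ/, /x/, /ð/, /s/.

ləzɛ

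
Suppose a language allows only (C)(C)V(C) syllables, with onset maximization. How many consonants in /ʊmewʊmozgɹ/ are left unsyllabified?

The consonants /g/, /ɹ/ cannot be parsed into a legal (C)(C)V(C) syllable (at most one coda consonant is licensed; onsets may contain at most 2 consonants).

2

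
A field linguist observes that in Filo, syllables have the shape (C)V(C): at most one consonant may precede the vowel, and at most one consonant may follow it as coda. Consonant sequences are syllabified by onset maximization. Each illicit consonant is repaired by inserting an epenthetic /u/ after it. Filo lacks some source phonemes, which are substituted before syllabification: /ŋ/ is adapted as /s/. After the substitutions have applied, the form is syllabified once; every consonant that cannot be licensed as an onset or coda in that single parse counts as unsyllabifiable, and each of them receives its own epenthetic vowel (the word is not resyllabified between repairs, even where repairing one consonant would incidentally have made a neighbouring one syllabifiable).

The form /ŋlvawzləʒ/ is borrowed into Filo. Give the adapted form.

suluvawzuləʒ

Substitution: /ŋ/ → /s/, giving /slvawzləʒ/.
The consonants /s/, /l/, /z/ cannot be parsed into a legal (C)V(C) syllable (at most one coda consonant is licensed; onsets are limited to one consonant).
Inserting the epenthetic vowel yields /s/ → /su/, /l/ → /lu/, /z/ → /zu/.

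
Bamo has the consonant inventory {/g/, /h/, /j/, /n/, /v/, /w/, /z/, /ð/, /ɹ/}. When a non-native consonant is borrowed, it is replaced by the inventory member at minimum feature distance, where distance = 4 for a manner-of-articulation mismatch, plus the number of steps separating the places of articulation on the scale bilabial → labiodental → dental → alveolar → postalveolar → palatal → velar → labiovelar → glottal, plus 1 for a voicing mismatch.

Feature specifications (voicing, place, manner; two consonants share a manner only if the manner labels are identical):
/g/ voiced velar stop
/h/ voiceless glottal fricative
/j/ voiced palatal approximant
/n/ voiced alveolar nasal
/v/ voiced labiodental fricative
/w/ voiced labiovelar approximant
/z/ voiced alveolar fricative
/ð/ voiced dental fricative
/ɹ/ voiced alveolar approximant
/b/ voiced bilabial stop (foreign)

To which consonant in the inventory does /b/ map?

/v/ is closest: manner differs (stop→fricative, +4), place distance 1 (bilabial→labiodental), same voicing; total 5. Next closest is /g/ at distance 6.

v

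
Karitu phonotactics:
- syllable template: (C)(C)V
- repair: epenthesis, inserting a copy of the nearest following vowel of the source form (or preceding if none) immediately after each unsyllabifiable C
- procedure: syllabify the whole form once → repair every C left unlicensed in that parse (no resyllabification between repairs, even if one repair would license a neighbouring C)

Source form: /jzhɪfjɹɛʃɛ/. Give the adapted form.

Under (C)(C)V, the unsyllabifiable consonants are /j/, /f/ (no codas are permitted; onsets may contain at most 2 consonants).
Inserting the epenthetic vowel yields /j/ → /jɪ/, /f/ → /fɛ/.

jɪzhɪfɛjɹɛʃɛ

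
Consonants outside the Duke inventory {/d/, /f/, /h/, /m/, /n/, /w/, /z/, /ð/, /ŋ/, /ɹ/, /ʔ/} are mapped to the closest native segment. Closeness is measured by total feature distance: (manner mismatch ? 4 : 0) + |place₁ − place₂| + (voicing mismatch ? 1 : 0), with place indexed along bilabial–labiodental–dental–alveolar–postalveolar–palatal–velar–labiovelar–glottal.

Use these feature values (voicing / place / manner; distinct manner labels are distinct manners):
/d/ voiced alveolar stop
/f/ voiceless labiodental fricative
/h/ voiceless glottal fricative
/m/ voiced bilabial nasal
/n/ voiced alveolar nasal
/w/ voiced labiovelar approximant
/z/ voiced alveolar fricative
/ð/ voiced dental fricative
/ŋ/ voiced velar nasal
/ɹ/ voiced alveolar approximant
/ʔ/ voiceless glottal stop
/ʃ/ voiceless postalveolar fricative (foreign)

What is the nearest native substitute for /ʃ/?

z

/z/ is closest: same manner (fricative), place distance 1 (postalveolar→alveolar), voicing differs (+1); total 2. Next closest is /f/ at distance 3.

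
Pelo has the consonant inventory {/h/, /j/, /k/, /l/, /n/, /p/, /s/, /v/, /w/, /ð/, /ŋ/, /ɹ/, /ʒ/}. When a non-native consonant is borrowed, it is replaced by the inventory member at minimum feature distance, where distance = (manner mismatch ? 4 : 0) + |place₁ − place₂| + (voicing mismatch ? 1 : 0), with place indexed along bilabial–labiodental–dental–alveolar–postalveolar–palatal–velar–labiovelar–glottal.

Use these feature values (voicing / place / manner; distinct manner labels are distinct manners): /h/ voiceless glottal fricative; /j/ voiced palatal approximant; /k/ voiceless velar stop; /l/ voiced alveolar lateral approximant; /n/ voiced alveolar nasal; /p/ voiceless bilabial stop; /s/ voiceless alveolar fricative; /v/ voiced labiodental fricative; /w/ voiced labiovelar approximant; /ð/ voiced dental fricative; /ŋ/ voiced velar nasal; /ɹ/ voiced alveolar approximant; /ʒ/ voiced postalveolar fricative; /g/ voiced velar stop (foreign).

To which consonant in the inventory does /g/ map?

k

/k/ is closest: same manner (stop), place distance 0 (velar→velar), voicing differs (+1); total 1. Next closest is /ŋ/ at distance 4.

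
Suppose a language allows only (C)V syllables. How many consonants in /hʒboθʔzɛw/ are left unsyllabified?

Under (C)V, the unsyllabifiable consonants are /h/, /ʒ/, /θ/, /ʔ/, /w/ (no codas are permitted; onsets are limited to one consonant).

5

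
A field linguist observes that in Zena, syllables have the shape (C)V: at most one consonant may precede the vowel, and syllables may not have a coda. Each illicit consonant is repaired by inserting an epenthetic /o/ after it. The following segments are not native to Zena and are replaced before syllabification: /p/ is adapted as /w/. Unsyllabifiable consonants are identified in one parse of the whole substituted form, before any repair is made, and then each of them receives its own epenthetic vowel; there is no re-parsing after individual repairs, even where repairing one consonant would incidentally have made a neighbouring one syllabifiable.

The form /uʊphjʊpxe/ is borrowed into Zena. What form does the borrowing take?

uʊwohojʊwoxe

Substitution: /p/ → /w/, giving /uʊwhjʊwxe/.
Syllabifying with onset maximization leaves /w/, /h/, /w/ stranded (no codas are permitted; onsets are limited to one consonant).
Epenthesis after each stranded consonant: /w/ → /wo/, /h/ → /ho/, /w/ → /wo/.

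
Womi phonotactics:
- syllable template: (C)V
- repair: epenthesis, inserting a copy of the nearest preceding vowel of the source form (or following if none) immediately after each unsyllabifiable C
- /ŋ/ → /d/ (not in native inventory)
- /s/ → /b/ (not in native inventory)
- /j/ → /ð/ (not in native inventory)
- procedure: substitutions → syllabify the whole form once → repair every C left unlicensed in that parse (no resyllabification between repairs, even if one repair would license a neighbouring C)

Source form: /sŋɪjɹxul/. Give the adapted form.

Substitution: /s/ → /b/, /ŋ/ → /d/, /j/ → /ð/, giving /bdɪðɹxul/.
The consonants /b/, /ð/, /ɹ/, /l/ cannot be parsed into a legal (C)V syllable (no codas are permitted; onsets are limited to one consonant).
Epenthesis after each stranded consonant: /b/ → /bɪ/, /ð/ → /ðɪ/, /ɹ/ → /ɹɪ/, /l/ → /lu/.

bɪdɪðɪɹɪxulu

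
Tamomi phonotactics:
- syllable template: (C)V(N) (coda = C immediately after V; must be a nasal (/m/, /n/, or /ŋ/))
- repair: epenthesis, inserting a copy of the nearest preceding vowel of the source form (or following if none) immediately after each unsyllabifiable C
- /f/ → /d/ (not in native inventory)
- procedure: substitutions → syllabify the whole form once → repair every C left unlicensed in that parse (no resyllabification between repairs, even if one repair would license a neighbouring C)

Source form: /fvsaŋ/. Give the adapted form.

davasaŋ

Substitution: /f/ → /d/, giving /dvsaŋ/.
Under (C)V(N), the unsyllabifiable consonants are /d/, /v/ (only a nasal (/m/, /n/, or /ŋ/) is licensed in coda position; onsets are limited to one consonant).
Inserting the epenthetic vowel yields /d/ → /da/, /v/ → /va/.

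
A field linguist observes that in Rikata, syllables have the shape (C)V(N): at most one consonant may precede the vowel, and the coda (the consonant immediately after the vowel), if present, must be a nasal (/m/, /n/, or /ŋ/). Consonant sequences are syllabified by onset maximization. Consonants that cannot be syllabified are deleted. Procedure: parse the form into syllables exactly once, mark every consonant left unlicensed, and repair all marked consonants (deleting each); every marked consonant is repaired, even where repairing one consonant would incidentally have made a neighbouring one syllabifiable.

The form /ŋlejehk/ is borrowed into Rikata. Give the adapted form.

leje

Under (C)V(N), the unsyllabifiable consonants are /ŋ/, /h/, /k/ (only a nasal (/m/, /n/, or /ŋ/) is licensed in coda position; onsets are limited to one consonant).
Deletion applies to /ŋ/, /h/, /k/.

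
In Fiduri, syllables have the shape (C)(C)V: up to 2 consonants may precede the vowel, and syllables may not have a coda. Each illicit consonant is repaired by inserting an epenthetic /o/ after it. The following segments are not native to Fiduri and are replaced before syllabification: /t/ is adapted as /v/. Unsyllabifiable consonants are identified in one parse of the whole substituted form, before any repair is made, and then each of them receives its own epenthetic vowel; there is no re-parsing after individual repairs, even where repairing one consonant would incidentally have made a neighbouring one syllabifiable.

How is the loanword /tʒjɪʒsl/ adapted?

voʒjɪʒosolo

Substitution: /t/ → /v/, giving /vʒjɪʒsl/.
Syllabifying with onset maximization leaves /v/, /ʒ/, /s/, /l/ stranded (no codas are permitted; onsets may contain at most 2 consonants).
Epenthesis after each stranded consonant: /v/ → /vo/, /ʒ/ → /ʒo/, /s/ → /so/, /l/ → /lo/.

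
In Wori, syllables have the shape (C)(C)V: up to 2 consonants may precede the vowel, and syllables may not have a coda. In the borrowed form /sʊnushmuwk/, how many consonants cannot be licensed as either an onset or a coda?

Syllabifying with onset maximization leaves /s/, /w/, /k/ stranded (no codas are permitted; onsets may contain at most 2 consonants).

3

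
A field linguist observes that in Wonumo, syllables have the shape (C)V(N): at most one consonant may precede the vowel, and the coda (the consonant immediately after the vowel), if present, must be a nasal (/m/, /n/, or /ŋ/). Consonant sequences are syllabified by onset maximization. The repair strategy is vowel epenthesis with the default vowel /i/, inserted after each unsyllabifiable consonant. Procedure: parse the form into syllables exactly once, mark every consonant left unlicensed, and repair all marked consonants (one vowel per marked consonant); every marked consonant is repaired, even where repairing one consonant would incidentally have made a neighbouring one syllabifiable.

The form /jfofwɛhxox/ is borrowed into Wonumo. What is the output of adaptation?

jifofiwɛhixoxi

Syllabifying with onset maximization leaves /j/, /f/, /h/, /x/ stranded (only a nasal (/m/, /n/, or /ŋ/) is licensed in coda position; onsets are limited to one consonant).
Inserting the epenthetic vowel yields /j/ → /ji/, /f/ → /fi/, /h/ → /hi/, /x/ → /xi/.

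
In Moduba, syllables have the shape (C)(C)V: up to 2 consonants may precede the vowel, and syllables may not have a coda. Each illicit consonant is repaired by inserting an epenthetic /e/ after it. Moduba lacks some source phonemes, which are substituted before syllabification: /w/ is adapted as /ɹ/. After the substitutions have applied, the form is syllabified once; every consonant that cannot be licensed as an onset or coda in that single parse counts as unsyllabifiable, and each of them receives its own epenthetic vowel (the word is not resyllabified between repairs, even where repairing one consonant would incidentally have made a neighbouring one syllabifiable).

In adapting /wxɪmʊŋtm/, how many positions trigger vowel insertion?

After substitution the input is /ɹxɪmʊŋtm/.
The unsyllabifiable consonants are /ŋ/, /t/, /m/; each receives one epenthetic vowel.

3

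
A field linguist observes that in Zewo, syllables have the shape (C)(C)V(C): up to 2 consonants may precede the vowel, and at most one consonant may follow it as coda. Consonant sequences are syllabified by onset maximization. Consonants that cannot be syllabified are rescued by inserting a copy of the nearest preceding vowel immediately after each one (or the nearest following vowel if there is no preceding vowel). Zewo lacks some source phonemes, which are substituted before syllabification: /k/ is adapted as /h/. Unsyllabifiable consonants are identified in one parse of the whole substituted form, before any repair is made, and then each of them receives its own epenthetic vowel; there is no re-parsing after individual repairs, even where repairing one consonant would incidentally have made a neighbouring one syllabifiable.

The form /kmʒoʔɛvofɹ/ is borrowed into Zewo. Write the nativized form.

homʒoʔɛvofɹo

Substitution: /k/ → /h/, giving /hmʒoʔɛvofɹ/.
Under (C)(C)V(C), the unsyllabifiable consonants are /h/, /ɹ/ (at most one coda consonant is licensed; onsets may contain at most 2 consonants).
Inserting the epenthetic vowel yields /h/ → /ho/, /ɹ/ → /ɹo/.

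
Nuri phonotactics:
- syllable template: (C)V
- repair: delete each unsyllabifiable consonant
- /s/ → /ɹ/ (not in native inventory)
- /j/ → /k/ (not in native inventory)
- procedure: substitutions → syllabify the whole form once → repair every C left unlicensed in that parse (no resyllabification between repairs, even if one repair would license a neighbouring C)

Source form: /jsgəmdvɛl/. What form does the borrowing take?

gəvɛ

Substitution: /j/ → /k/, /s/ → /ɹ/, giving /kɹgəmdvɛl/.
Syllabifying with onset maximization leaves /k/, /ɹ/, /m/, /d/, /l/ stranded (no codas are permitted; onsets are limited to one consonant).
Deletion applies to /k/, /ɹ/, /m/, /d/, /l/.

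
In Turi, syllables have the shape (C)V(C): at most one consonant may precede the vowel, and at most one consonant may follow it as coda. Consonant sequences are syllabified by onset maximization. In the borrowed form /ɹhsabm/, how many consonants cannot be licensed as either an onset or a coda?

The consonants /ɹ/, /h/, /m/ cannot be parsed into a legal (C)V(C) syllable (at most one coda consonant is licensed; onsets are limited to one consonant).

3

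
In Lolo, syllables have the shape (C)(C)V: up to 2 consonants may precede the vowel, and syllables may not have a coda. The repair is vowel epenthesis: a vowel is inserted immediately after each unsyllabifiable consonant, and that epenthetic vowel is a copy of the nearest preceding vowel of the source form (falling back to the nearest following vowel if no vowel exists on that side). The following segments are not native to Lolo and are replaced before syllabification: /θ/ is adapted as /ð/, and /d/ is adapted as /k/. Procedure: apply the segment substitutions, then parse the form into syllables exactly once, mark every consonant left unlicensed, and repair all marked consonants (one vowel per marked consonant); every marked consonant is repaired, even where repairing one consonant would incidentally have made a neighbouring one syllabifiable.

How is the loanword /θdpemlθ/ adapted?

Substitution: /θ/ → /ð/, /d/ → /k/, giving /ðkpemlð/.
Syllabifying with onset maximization leaves /ð/, /m/, /l/, /ð/ stranded (no codas are permitted; onsets may contain at most 2 consonants).
Epenthesis after each stranded consonant: /ð/ → /ðe/, /m/ → /me/, /l/ → /le/, /ð/ → /ðe/.

ðekpemeleðe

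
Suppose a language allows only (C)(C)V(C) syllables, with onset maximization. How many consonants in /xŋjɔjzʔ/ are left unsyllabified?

3

Under (C)(C)V(C), the unsyllabifiable consonants are /x/, /z/, /ʔ/ (at most one coda consonant is licensed; onsets may contain at most 2 consonants).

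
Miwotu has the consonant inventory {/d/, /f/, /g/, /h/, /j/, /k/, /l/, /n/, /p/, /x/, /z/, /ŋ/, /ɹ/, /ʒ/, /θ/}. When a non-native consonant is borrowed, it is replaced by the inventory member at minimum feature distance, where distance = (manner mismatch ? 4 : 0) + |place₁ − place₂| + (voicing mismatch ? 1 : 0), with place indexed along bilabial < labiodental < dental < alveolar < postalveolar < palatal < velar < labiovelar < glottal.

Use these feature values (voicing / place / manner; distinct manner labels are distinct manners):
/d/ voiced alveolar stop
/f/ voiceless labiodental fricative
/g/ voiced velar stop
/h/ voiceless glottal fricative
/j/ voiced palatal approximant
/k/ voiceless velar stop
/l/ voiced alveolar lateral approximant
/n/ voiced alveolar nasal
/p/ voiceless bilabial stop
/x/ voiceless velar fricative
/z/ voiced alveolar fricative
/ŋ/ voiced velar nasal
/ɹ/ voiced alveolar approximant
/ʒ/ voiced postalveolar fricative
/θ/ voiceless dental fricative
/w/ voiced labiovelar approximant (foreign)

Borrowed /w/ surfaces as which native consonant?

j

/j/ is closest: same manner (approximant), place distance 2 (labiovelar→palatal), same voicing; total 2. Next closest is /ɹ/ at distance 4.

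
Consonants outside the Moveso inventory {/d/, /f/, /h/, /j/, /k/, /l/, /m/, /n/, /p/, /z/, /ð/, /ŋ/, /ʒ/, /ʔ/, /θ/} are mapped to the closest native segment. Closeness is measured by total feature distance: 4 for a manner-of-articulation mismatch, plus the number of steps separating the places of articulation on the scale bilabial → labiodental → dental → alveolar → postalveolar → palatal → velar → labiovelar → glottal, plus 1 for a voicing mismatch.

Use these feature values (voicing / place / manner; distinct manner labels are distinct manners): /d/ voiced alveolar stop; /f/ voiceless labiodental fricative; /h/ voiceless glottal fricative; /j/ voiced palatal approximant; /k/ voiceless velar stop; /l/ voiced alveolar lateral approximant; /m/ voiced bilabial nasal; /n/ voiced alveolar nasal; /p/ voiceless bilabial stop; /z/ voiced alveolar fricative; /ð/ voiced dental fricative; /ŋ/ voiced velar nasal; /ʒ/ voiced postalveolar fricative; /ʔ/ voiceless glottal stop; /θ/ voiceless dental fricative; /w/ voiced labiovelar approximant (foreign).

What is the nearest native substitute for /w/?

j

/j/ is closest: same manner (approximant), place distance 2 (labiovelar→palatal), same voicing; total 2. Next closest is /ŋ/ at distance 5.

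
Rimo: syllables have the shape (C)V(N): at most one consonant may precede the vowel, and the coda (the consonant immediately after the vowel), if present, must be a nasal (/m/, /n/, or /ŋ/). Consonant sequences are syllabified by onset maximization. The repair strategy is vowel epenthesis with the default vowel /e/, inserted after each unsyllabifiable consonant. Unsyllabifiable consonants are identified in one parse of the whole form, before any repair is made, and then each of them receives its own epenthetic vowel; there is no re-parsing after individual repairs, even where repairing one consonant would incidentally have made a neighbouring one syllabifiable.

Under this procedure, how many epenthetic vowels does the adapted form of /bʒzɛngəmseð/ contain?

3

The unsyllabifiable consonants are /b/, /ʒ/, /ð/; each receives one epenthetic vowel.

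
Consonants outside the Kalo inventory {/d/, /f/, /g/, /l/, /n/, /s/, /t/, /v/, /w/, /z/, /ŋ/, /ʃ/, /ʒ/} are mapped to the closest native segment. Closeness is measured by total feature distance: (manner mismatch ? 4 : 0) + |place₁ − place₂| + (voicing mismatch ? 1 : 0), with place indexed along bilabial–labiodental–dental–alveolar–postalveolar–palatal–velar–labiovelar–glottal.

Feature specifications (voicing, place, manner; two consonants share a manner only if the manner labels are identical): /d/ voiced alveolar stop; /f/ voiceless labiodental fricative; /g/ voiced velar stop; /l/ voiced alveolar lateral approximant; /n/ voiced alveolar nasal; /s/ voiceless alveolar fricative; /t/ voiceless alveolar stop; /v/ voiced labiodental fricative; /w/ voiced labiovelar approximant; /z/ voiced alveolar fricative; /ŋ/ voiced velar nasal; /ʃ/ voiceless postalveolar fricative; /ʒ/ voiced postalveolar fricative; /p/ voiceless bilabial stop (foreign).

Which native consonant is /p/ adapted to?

t

/t/ is closest: same manner (stop), place distance 3 (bilabial→alveolar), same voicing; total 3. Next closest is /d/ at distance 4.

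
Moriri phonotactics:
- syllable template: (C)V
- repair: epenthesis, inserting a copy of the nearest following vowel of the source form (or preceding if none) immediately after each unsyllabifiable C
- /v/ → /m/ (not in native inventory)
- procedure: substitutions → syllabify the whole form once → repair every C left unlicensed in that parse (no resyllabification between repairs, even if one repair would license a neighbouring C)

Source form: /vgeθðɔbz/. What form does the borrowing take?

Substitution: /v/ → /m/, giving /mgeθðɔbz/.
The consonants /m/, /θ/, /b/, /z/ cannot be parsed into a legal (C)V syllable (no codas are permitted; onsets are limited to one consonant).
Inserting the epenthetic vowel yields /m/ → /me/, /θ/ → /θɔ/, /b/ → /bɔ/, /z/ → /zɔ/.

megeθɔðɔbɔzɔ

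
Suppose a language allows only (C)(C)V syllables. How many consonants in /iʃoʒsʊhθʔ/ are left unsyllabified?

Syllabifying with onset maximization leaves /h/, /θ/, /ʔ/ stranded (no codas are permitted; onsets may contain at most 2 consonants).

3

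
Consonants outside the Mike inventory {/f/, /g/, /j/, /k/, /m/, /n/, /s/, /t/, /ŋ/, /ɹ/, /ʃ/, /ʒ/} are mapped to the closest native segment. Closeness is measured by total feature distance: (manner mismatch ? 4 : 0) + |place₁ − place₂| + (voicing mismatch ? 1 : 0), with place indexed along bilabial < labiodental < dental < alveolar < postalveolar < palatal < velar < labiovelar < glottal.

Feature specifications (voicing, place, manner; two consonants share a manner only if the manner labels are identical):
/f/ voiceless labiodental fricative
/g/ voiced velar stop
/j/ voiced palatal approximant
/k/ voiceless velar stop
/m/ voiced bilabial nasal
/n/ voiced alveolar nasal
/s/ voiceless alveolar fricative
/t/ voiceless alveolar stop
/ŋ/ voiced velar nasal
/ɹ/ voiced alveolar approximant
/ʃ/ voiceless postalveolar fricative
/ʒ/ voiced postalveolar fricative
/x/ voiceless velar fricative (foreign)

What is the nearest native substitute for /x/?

/ʃ/ is closest: same manner (fricative), place distance 2 (velar→postalveolar), same voicing; total 2. Next closest is /s/ at distance 3.

ʃ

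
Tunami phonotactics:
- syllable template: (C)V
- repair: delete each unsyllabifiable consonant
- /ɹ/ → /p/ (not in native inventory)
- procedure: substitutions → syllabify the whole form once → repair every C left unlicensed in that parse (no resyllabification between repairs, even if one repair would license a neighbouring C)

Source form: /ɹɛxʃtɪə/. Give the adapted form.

pɛtɪə

Substitution: /ɹ/ → /p/, giving /pɛxʃtɪə/.
Under (C)V, the unsyllabifiable consonants are /x/, /ʃ/ (no codas are permitted; onsets are limited to one consonant).
Deletion applies to /x/, /ʃ/.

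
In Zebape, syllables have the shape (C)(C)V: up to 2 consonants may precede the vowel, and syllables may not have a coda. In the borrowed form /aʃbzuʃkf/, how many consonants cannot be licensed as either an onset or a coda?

4

The consonants /ʃ/, /ʃ/, /k/, /f/ cannot be parsed into a legal (C)(C)V syllable (no codas are permitted; onsets may contain at most 2 consonants).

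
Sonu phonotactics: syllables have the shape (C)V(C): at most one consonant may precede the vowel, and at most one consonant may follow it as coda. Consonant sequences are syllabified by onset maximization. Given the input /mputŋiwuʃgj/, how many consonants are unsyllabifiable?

The consonants /m/, /g/, /j/ cannot be parsed into a legal (C)V(C) syllable (at most one coda consonant is licensed; onsets are limited to one consonant).

3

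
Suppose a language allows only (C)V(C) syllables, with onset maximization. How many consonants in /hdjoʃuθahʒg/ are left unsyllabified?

Syllabifying with onset maximization leaves /h/, /d/, /ʒ/, /g/ stranded (at most one coda consonant is licensed; onsets are limited to one consonant).

4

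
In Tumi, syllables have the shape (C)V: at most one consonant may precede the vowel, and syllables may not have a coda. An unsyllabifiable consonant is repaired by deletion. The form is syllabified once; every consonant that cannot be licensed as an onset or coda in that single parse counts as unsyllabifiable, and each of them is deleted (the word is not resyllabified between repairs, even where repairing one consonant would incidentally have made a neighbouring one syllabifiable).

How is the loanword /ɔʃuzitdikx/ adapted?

Syllabifying with onset maximization leaves /t/, /k/, /x/ stranded (no codas are permitted; onsets are limited to one consonant).
Deletion applies to /t/, /k/, /x/.

ɔʃuzidi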